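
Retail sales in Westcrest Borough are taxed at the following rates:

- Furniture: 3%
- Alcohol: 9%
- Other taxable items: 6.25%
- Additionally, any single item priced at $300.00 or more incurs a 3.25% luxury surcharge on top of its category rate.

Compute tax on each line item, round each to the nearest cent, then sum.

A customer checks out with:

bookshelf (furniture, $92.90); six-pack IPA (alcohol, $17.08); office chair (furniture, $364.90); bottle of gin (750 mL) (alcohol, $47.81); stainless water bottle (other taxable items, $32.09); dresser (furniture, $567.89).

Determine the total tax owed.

$68.94

Bookshelf $92.90: furniture → 3% → $2.79
Six-pack IPA $17.08: alcohol → 9% → $1.54
Office chair $364.90: furniture → 3% + 3.25% surcharge = 6.25% → $22.81
Bottle of gin (750 mL) $47.81: alcohol → 9% → $4.30
Stainless water bottle $32.09: other taxable items → 6.25% → $2.01
Dresser $567.89: furniture → 3% + 3.25% surcharge = 6.25% → $35.49
Total tax = $2.79 + $1.54 + $22.81 + $4.30 + $2.01 + $35.49 = $68.94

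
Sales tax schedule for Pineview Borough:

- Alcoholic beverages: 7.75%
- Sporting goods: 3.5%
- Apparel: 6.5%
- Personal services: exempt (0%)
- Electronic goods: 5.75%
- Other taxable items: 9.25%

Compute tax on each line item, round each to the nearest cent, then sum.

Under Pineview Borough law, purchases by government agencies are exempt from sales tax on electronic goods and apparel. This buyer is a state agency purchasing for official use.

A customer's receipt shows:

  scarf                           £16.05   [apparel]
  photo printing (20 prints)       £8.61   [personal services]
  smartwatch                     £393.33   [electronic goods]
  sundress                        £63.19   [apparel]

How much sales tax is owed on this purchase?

Scarf £16.05: apparel, buyer-exempt → 0% → £0.00
Photo printing (20 prints) £8.61: personal services → 0% → £0.00
Smartwatch £393.33: electronic goods, buyer-exempt → 0% → £0.00
Sundress £63.19: apparel, buyer-exempt → 0% → £0.00
Total tax = £0.00

£0.00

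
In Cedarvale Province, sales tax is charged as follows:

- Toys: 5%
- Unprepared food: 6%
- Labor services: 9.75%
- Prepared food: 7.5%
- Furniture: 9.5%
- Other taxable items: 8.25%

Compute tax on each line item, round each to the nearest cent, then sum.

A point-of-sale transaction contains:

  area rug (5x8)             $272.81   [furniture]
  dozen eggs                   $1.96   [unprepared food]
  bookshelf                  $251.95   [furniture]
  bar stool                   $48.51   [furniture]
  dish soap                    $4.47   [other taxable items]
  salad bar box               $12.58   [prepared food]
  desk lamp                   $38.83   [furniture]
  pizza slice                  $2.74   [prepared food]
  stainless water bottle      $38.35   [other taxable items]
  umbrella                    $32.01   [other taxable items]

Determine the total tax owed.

$65.60

Area rug (5x8) $272.81: furniture → 9.5% → $25.92
Dozen eggs $1.96: unprepared food → 6% → $0.12
Bookshelf $251.95: furniture → 9.5% → $23.94
Bar stool $48.51: furniture → 9.5% → $4.61
Dish soap $4.47: other taxable items → 8.25% → $0.37
Salad bar box $12.58: prepared food → 7.5% → $0.94
Desk lamp $38.83: furniture → 9.5% → $3.69
Pizza slice $2.74: prepared food → 7.5% → $0.21
Stainless water bottle $38.35: other taxable items → 8.25% → $3.16
Umbrella $32.01: other taxable items → 8.25% → $2.64
Total tax = $25.92 + $0.12 + $23.94 + $4.61 + $0.37 + $0.94 + $3.69 + $0.21 + $3.16 + $2.64 = $65.60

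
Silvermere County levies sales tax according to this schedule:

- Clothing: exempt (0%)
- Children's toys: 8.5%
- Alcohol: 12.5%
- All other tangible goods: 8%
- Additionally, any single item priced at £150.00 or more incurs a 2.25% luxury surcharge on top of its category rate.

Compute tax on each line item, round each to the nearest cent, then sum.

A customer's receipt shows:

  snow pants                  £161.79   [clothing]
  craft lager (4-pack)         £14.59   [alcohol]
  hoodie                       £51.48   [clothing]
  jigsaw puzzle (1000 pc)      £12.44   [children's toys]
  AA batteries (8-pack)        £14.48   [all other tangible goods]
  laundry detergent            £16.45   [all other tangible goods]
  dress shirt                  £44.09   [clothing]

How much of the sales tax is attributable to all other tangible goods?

£2.48

AA batteries (8-pack) £14.48: all other tangible goods → 8% → £1.16
Laundry detergent £16.45: all other tangible goods → 8% → £1.32
Tax on all other tangible goods = £1.16 + £1.32 = £2.48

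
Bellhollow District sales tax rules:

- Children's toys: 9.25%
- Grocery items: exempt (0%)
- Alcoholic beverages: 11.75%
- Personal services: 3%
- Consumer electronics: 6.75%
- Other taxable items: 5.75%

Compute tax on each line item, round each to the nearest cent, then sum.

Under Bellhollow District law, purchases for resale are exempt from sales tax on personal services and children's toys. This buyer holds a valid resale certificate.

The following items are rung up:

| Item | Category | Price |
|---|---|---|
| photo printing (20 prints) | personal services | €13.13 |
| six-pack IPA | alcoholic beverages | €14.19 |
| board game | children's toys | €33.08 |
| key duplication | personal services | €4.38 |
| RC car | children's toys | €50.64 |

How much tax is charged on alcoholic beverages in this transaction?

Six-pack IPA €14.19: alcoholic beverages → 11.75% → €1.67
Tax on alcoholic beverages = €1.67

€1.67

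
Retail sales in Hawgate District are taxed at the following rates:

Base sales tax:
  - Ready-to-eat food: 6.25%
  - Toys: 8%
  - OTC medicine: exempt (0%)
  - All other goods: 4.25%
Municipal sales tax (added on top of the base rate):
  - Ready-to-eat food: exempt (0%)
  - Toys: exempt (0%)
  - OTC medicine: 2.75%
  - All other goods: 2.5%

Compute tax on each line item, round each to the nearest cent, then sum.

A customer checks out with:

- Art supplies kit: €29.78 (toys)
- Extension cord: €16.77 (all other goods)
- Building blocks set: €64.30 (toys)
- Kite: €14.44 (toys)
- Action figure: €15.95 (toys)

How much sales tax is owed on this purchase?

€11.09

Art supplies kit €29.78: toys → 8% + 0% municipal = 8% → €2.38
Extension cord €16.77: all other goods → 4.25% + 2.5% municipal = 6.75% → €1.13
Building blocks set €64.30: toys → 8% + 0% municipal = 8% → €5.14
Kite €14.44: toys → 8% + 0% municipal = 8% → €1.16
Action figure €15.95: toys → 8% + 0% municipal = 8% → €1.28
Total tax = €2.38 + €1.13 + €5.14 + €1.16 + €1.28 = €11.09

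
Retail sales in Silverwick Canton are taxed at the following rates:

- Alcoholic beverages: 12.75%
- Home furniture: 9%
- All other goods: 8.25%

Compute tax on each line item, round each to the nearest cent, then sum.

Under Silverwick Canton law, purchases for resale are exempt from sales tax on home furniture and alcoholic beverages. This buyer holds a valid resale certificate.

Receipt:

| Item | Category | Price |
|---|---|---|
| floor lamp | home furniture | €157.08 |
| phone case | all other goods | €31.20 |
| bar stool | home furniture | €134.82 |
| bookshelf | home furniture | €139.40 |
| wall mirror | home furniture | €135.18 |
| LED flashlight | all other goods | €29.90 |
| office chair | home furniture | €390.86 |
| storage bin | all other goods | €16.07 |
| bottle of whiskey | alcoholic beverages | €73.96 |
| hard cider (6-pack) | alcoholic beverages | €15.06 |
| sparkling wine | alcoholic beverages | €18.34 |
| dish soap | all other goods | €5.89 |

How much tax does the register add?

Floor lamp €157.08: home furniture, buyer-exempt → 0% → €0.00
Phone case €31.20: all other goods → 8.25% → €2.57
Bar stool €134.82: home furniture, buyer-exempt → 0% → €0.00
Bookshelf €139.40: home furniture, buyer-exempt → 0% → €0.00
Wall mirror €135.18: home furniture, buyer-exempt → 0% → €0.00
LED flashlight €29.90: all other goods → 8.25% → €2.47
Office chair €390.86: home furniture, buyer-exempt → 0% → €0.00
Storage bin €16.07: all other goods → 8.25% → €1.33
Bottle of whiskey €73.96: alcoholic beverages, buyer-exempt → 0% → €0.00
Hard cider (6-pack) €15.06: alcoholic beverages, buyer-exempt → 0% → €0.00
Sparkling wine €18.34: alcoholic beverages, buyer-exempt → 0% → €0.00
Dish soap €5.89: all other goods → 8.25% → €0.49
Total tax = €2.57 + €2.47 + €1.33 + €0.49 = €6.86

€6.86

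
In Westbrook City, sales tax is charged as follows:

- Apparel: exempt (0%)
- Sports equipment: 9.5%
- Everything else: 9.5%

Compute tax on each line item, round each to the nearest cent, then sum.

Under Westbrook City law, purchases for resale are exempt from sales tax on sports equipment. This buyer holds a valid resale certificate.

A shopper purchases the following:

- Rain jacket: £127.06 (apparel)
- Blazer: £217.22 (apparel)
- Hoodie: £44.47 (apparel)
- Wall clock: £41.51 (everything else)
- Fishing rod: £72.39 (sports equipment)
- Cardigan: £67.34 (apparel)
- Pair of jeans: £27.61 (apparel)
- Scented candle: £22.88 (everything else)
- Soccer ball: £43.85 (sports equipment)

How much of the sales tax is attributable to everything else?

£6.11

Wall clock £41.51: everything else → 9.5% → £3.94
Scented candle £22.88: everything else → 9.5% → £2.17
Tax on everything else = £3.94 + £2.17 = £6.11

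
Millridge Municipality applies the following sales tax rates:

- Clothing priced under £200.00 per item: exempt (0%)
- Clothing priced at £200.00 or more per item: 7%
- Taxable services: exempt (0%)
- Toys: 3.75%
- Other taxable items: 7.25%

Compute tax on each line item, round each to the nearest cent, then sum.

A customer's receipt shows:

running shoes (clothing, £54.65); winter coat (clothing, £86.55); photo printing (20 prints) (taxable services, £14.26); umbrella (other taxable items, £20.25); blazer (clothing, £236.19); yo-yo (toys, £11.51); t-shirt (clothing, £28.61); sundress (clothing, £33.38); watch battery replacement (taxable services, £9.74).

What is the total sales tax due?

£18.43

Running shoes £54.65: clothing, under £200.00 → 0% → £0.00
Winter coat £86.55: clothing, under £200.00 → 0% → £0.00
Photo printing (20 prints) £14.26: taxable services → 0% → £0.00
Umbrella £20.25: other taxable items → 7.25% → £1.47
Blazer £236.19: clothing, £200.00 or more → 7% → £16.53
Yo-yo £11.51: toys → 3.75% → £0.43
T-shirt £28.61: clothing, under £200.00 → 0% → £0.00
Sundress £33.38: clothing, under £200.00 → 0% → £0.00
Watch battery replacement £9.74: taxable services → 0% → £0.00
Total tax = £1.47 + £16.53 + £0.43 = £18.43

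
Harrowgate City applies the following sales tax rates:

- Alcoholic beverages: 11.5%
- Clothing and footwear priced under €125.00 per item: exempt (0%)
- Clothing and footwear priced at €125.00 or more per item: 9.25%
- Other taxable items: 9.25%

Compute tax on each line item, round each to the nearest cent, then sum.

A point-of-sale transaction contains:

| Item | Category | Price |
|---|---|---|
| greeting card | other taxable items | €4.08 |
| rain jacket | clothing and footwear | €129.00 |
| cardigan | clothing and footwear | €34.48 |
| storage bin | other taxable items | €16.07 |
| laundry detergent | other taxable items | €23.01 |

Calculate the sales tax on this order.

Greeting card €4.08: other taxable items → 9.25% → €0.38
Rain jacket €129.00: clothing and footwear, €125.00 or more → 9.25% → €11.93
Cardigan €34.48: clothing and footwear, under €125.00 → 0% → €0.00
Storage bin €16.07: other taxable items → 9.25% → €1.49
Laundry detergent €23.01: other taxable items → 9.25% → €2.13
Total tax = €0.38 + €11.93 + €1.49 + €2.13 = €15.93

€15.93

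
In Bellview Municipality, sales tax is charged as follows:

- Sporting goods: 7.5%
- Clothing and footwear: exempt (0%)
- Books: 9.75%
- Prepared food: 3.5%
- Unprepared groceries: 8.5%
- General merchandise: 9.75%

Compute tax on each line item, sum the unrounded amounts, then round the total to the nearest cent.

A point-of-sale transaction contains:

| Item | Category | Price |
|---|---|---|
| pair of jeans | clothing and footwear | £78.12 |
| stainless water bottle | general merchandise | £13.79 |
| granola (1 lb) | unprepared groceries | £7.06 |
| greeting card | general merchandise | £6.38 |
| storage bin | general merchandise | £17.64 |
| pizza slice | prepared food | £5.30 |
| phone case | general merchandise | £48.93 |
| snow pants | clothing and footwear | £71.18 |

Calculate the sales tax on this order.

£9.24

Pair of jeans £78.12: clothing and footwear → 0% → £0.00
Stainless water bottle £13.79: general merchandise → 9.75% → £1.344525
Granola (1 lb) £7.06: unprepared groceries → 8.5% → £0.6001
Greeting card £6.38: general merchandise → 9.75% → £0.62205
Storage bin £17.64: general merchandise → 9.75% → £1.7199
Pizza slice £5.30: prepared food → 3.5% → £0.1855
Phone case £48.93: general merchandise → 9.75% → £4.770675
Snow pants £71.18: clothing and footwear → 0% → £0.00
Unrounded tax sum = £9.24275 → £9.24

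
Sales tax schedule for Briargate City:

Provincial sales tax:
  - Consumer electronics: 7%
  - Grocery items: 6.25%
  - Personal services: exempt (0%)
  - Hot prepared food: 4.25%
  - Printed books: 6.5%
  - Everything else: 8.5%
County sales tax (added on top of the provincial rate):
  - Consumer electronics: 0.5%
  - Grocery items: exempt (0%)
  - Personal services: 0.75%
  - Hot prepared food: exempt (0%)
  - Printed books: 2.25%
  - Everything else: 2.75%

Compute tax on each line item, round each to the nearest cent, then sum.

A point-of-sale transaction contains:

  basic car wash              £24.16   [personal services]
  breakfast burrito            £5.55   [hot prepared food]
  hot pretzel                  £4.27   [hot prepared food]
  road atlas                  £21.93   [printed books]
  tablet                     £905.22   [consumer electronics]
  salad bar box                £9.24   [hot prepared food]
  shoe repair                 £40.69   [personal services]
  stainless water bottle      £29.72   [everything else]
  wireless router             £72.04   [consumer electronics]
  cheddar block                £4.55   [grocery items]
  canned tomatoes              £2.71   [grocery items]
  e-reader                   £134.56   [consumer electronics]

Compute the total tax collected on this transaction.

£90.39

Basic car wash £24.16: personal services → 0% + 0.75% county = 0.75% → £0.18
Breakfast burrito £5.55: hot prepared food → 4.25% + 0% county = 4.25% → £0.24
Hot pretzel £4.27: hot prepared food → 4.25% + 0% county = 4.25% → £0.18
Road atlas £21.93: printed books → 6.5% + 2.25% county = 8.75% → £1.92
Tablet £905.22: consumer electronics → 7% + 0.5% county = 7.5% → £67.89
Salad bar box £9.24: hot prepared food → 4.25% + 0% county = 4.25% → £0.39
Shoe repair £40.69: personal services → 0% + 0.75% county = 0.75% → £0.31
Stainless water bottle £29.72: everything else → 8.5% + 2.75% county = 11.25% → £3.34
Wireless router £72.04: consumer electronics → 7% + 0.5% county = 7.5% → £5.40
Cheddar block £4.55: grocery items → 6.25% + 0% county = 6.25% → £0.28
Canned tomatoes £2.71: grocery items → 6.25% + 0% county = 6.25% → £0.17
E-reader £134.56: consumer electronics → 7% + 0.5% county = 7.5% → £10.09
Total tax = £0.18 + £0.24 + £0.18 + £1.92 + £67.89 + £0.39 + £0.31 + £3.34 + £5.40 + £0.28 + £0.17 + £10.09 = £90.39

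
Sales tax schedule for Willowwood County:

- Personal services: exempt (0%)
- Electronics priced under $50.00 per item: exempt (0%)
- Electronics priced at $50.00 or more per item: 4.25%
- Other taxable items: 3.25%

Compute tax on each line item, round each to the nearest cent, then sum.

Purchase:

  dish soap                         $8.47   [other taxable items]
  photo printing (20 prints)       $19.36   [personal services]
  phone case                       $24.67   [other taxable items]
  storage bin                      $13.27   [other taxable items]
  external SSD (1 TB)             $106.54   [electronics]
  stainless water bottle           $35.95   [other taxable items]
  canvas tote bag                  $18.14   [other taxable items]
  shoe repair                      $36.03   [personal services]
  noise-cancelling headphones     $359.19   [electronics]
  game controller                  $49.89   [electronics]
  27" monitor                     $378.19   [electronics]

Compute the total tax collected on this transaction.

$39.14

Dish soap $8.47: other taxable items → 3.25% → $0.28
Photo printing (20 prints) $19.36: personal services → 0% → $0.00
Phone case $24.67: other taxable items → 3.25% → $0.80
Storage bin $13.27: other taxable items → 3.25% → $0.43
External SSD (1 TB) $106.54: electronics, $50.00 or more → 4.25% → $4.53
Stainless water bottle $35.95: other taxable items → 3.25% → $1.17
Canvas tote bag $18.14: other taxable items → 3.25% → $0.59
Shoe repair $36.03: personal services → 0% → $0.00
Noise-cancelling headphones $359.19: electronics, $50.00 or more → 4.25% → $15.27
Game controller $49.89: electronics, under $50.00 → 0% → $0.00
27" monitor $378.19: electronics, $50.00 or more → 4.25% → $16.07
Total tax = $0.28 + $0.80 + $0.43 + $4.53 + $1.17 + $0.59 + $15.27 + $16.07 = $39.14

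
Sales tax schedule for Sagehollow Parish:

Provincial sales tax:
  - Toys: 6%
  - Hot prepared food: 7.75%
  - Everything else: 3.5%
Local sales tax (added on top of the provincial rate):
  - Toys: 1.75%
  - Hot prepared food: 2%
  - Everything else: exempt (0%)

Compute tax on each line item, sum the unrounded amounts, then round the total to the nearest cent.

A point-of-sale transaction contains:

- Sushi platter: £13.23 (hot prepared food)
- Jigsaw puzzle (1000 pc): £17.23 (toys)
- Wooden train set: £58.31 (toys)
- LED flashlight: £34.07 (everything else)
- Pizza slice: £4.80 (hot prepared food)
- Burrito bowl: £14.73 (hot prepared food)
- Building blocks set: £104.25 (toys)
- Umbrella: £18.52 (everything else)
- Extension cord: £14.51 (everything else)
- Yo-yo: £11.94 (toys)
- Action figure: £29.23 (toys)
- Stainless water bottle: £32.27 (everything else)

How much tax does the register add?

Sushi platter £13.23: hot prepared food → 7.75% + 2% local = 9.75% → £1.289925
Jigsaw puzzle (1000 pc) £17.23: toys → 6% + 1.75% local = 7.75% → £1.335325
Wooden train set £58.31: toys → 6% + 1.75% local = 7.75% → £4.519025
LED flashlight £34.07: everything else → 3.5% + 0% local = 3.5% → £1.19245
Pizza slice £4.80: hot prepared food → 7.75% + 2% local = 9.75% → £0.468
Burrito bowl £14.73: hot prepared food → 7.75% + 2% local = 9.75% → £1.436175
Building blocks set £104.25: toys → 6% + 1.75% local = 7.75% → £8.079375
Umbrella £18.52: everything else → 3.5% + 0% local = 3.5% → £0.6482
Extension cord £14.51: everything else → 3.5% + 0% local = 3.5% → £0.50785
Yo-yo £11.94: toys → 6% + 1.75% local = 7.75% → £0.92535
Action figure £29.23: toys → 6% + 1.75% local = 7.75% → £2.265325
Stainless water bottle £32.27: everything else → 3.5% + 0% local = 3.5% → £1.12945
Unrounded tax sum = £23.79645 → £23.80

£23.80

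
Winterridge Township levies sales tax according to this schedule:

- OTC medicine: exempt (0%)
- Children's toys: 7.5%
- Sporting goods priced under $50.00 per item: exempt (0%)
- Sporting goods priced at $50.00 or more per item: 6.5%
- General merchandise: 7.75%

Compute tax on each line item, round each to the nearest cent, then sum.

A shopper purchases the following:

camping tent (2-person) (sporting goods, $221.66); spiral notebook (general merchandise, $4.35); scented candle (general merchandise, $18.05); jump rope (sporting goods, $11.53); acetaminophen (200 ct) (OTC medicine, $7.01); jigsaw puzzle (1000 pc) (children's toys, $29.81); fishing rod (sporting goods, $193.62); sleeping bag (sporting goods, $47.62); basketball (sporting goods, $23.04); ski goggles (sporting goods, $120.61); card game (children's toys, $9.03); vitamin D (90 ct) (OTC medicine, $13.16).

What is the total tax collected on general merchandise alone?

$1.74

Spiral notebook $4.35: general merchandise → 7.75% → $0.34
Scented candle $18.05: general merchandise → 7.75% → $1.40
Tax on general merchandise = $0.34 + $1.40 = $1.74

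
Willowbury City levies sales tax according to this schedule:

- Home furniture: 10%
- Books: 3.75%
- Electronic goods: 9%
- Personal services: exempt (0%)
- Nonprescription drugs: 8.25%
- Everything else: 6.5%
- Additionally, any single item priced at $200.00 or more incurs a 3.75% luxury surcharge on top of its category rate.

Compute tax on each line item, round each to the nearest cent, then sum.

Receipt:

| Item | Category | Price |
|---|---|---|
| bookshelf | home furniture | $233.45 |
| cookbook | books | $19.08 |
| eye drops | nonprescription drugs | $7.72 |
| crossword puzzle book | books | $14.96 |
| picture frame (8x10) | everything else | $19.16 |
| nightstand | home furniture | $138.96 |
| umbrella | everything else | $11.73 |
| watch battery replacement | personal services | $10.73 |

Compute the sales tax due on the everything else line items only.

Picture frame (8x10) $19.16: everything else → 6.5% → $1.25
Umbrella $11.73: everything else → 6.5% → $0.76
Tax on everything else = $1.25 + $0.76 = $2.01

$2.01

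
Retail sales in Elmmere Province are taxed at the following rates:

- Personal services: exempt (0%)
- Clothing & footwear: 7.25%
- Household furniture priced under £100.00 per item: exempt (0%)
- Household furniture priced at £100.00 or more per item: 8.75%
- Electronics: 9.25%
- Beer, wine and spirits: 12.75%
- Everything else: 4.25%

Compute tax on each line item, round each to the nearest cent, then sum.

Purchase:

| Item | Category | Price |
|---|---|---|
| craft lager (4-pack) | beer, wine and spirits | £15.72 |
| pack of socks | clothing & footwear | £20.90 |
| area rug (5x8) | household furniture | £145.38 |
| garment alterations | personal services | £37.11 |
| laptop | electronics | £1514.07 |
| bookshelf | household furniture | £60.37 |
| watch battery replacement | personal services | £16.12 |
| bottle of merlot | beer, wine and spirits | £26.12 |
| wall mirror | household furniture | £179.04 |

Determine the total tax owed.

Craft lager (4-pack) £15.72: beer, wine and spirits → 12.75% → £2.00
Pack of socks £20.90: clothing & footwear → 7.25% → £1.52
Area rug (5x8) £145.38: household furniture, £100.00 or more → 8.75% → £12.72
Garment alterations £37.11: personal services → 0% → £0.00
Laptop £1514.07: electronics → 9.25% → £140.05
Bookshelf £60.37: household furniture, under £100.00 → 0% → £0.00
Watch battery replacement £16.12: personal services → 0% → £0.00
Bottle of merlot £26.12: beer, wine and spirits → 12.75% → £3.33
Wall mirror £179.04: household furniture, £100.00 or more → 8.75% → £15.67
Total tax = £2.00 + £1.52 + £12.72 + £140.05 + £3.33 + £15.67 = £175.29

£175.29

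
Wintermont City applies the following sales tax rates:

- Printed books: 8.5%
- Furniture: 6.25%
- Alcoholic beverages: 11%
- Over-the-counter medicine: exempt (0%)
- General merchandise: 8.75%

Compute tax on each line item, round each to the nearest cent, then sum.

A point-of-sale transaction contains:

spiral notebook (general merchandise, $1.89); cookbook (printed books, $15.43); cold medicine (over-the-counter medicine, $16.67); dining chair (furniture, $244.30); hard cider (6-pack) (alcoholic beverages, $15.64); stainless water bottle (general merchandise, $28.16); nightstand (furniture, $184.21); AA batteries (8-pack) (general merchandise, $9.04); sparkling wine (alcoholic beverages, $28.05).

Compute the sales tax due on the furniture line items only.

Dining chair $244.30: furniture → 6.25% → $15.27
Nightstand $184.21: furniture → 6.25% → $11.51
Tax on furniture = $15.27 + $11.51 = $26.78

$26.78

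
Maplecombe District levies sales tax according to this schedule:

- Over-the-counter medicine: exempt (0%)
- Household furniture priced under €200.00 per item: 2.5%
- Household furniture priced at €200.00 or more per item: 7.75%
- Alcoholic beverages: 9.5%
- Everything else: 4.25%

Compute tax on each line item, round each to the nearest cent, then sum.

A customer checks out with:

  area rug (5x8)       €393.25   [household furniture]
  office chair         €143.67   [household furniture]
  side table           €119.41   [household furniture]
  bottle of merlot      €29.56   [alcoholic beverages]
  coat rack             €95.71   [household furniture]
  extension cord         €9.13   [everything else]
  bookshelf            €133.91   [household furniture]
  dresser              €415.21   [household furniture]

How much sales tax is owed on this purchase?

Area rug (5x8) €393.25: household furniture, €200.00 or more → 7.75% → €30.48
Office chair €143.67: household furniture, under €200.00 → 2.5% → €3.59
Side table €119.41: household furniture, under €200.00 → 2.5% → €2.99
Bottle of merlot €29.56: alcoholic beverages → 9.5% → €2.81
Coat rack €95.71: household furniture, under €200.00 → 2.5% → €2.39
Extension cord €9.13: everything else → 4.25% → €0.39
Bookshelf €133.91: household furniture, under €200.00 → 2.5% → €3.35
Dresser €415.21: household furniture, €200.00 or more → 7.75% → €32.18
Total tax = €30.48 + €3.59 + €2.99 + €2.81 + €2.39 + €0.39 + €3.35 + €32.18 = €78.18

€78.18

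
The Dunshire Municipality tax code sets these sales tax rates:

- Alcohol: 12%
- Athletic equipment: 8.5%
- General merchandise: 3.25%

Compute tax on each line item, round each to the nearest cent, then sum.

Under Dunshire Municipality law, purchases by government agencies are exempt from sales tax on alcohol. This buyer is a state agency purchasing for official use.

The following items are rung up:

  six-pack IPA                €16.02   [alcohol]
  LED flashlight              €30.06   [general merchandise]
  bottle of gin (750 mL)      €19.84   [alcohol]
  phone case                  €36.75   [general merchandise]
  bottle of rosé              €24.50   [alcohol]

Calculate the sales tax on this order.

€2.17

Six-pack IPA €16.02: alcohol, buyer-exempt → 0% → €0.00
LED flashlight €30.06: general merchandise → 3.25% → €0.98
Bottle of gin (750 mL) €19.84: alcohol, buyer-exempt → 0% → €0.00
Phone case €36.75: general merchandise → 3.25% → €1.19
Bottle of rosé €24.50: alcohol, buyer-exempt → 0% → €0.00
Total tax = €0.98 + €1.19 = €2.17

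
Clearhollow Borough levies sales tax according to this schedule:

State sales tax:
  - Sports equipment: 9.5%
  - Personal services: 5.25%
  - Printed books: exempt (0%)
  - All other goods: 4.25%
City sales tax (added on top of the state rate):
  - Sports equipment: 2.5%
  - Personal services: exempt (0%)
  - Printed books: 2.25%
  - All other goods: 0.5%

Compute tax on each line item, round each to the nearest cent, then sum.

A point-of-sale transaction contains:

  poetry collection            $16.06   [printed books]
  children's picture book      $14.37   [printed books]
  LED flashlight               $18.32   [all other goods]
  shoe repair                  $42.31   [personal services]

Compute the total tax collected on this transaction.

$3.77

Poetry collection $16.06: printed books → 0% + 2.25% city = 2.25% → $0.36
Children's picture book $14.37: printed books → 0% + 2.25% city = 2.25% → $0.32
LED flashlight $18.32: all other goods → 4.25% + 0.5% city = 4.75% → $0.87
Shoe repair $42.31: personal services → 5.25% + 0% city = 5.25% → $2.22
Total tax = $0.36 + $0.32 + $0.87 + $2.22 = $3.77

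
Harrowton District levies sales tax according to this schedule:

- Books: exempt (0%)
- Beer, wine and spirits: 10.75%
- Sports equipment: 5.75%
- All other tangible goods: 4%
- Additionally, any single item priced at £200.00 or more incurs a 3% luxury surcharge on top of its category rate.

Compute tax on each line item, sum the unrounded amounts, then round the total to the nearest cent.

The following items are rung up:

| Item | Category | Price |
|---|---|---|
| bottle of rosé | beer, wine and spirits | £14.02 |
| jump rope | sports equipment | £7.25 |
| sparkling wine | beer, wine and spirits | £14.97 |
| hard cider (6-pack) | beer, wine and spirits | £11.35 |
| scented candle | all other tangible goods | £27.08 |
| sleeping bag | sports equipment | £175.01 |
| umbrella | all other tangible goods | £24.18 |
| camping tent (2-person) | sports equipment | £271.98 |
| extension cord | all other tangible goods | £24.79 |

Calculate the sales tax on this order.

£41.66

Bottle of rosé £14.02: beer, wine and spirits → 10.75% → £1.50715
Jump rope £7.25: sports equipment → 5.75% → £0.416875
Sparkling wine £14.97: beer, wine and spirits → 10.75% → £1.609275
Hard cider (6-pack) £11.35: beer, wine and spirits → 10.75% → £1.220125
Scented candle £27.08: all other tangible goods → 4% → £1.0832
Sleeping bag £175.01: sports equipment → 5.75% → £10.063075
Umbrella £24.18: all other tangible goods → 4% → £0.9672
Camping tent (2-person) £271.98: sports equipment → 5.75% + 3% surcharge = 8.75% → £23.79825
Extension cord £24.79: all other tangible goods → 4% → £0.9916
Unrounded tax sum = £41.65675 → £41.66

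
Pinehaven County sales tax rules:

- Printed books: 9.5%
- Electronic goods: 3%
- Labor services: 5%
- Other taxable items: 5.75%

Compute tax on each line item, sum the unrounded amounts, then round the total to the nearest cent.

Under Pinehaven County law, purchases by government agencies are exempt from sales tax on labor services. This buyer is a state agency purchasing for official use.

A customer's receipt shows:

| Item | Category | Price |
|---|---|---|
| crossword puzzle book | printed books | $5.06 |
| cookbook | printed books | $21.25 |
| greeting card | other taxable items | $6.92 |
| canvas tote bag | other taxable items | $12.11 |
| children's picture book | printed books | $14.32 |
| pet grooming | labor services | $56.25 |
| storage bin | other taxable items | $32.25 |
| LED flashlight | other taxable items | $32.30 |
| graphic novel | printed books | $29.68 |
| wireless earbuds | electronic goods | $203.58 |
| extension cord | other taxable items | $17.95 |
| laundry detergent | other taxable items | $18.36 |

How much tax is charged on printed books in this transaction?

Crossword puzzle book $5.06: printed books → 9.5% → $0.4807
Cookbook $21.25: printed books → 9.5% → $2.01875
Children's picture book $14.32: printed books → 9.5% → $1.3604
Graphic novel $29.68: printed books → 9.5% → $2.8196
Tax on printed books: unrounded sum = $6.67945 → $6.68

$6.68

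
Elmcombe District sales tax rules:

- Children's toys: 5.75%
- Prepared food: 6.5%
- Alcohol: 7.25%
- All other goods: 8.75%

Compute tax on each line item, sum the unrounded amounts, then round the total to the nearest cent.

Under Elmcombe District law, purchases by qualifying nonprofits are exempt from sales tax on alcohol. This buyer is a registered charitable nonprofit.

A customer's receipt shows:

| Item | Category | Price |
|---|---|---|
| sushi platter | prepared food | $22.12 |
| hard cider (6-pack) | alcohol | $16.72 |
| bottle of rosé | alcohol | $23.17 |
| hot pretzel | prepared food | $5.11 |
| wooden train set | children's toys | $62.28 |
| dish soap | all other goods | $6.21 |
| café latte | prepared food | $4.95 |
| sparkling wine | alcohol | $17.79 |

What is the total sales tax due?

$6.22

Sushi platter $22.12: prepared food → 6.5% → $1.4378
Hard cider (6-pack) $16.72: alcohol, buyer-exempt → 0% → $0.00
Bottle of rosé $23.17: alcohol, buyer-exempt → 0% → $0.00
Hot pretzel $5.11: prepared food → 6.5% → $0.33215
Wooden train set $62.28: children's toys → 5.75% → $3.5811
Dish soap $6.21: all other goods → 8.75% → $0.543375
Café latte $4.95: prepared food → 6.5% → $0.32175
Sparkling wine $17.79: alcohol, buyer-exempt → 0% → $0.00
Unrounded tax sum = $6.216175 → $6.22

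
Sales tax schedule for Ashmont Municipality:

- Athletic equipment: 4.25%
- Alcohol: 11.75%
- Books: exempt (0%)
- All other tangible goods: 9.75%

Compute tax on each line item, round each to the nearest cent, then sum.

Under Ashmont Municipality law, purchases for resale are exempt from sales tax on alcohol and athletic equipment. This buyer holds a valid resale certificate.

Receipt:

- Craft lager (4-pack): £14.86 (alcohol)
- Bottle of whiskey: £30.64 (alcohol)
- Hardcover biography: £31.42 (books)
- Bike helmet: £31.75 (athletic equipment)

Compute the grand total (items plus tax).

£108.67

Craft lager (4-pack) £14.86: alcohol, buyer-exempt → 0% → £0.00
Bottle of whiskey £30.64: alcohol, buyer-exempt → 0% → £0.00
Hardcover biography £31.42: books → 0% → £0.00
Bike helmet £31.75: athletic equipment, buyer-exempt → 0% → £0.00
Subtotal = £108.67; tax = £0.00; total due = £108.67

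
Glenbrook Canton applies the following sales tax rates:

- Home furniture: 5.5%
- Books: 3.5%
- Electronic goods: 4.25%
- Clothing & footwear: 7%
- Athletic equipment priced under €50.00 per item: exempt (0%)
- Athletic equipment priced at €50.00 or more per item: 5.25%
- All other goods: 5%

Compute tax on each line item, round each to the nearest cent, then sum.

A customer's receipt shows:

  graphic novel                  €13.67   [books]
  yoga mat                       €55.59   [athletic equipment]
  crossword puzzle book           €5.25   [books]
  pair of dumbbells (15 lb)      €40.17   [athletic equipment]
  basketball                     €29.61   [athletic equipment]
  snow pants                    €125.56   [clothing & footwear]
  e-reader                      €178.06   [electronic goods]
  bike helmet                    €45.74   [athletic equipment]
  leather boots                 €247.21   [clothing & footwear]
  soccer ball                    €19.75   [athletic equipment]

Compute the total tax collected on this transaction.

€37.24

Graphic novel €13.67: books → 3.5% → €0.48
Yoga mat €55.59: athletic equipment, €50.00 or more → 5.25% → €2.92
Crossword puzzle book €5.25: books → 3.5% → €0.18
Pair of dumbbells (15 lb) €40.17: athletic equipment, under €50.00 → 0% → €0.00
Basketball €29.61: athletic equipment, under €50.00 → 0% → €0.00
Snow pants €125.56: clothing & footwear → 7% → €8.79
E-reader €178.06: electronic goods → 4.25% → €7.57
Bike helmet €45.74: athletic equipment, under €50.00 → 0% → €0.00
Leather boots €247.21: clothing & footwear → 7% → €17.30
Soccer ball €19.75: athletic equipment, under €50.00 → 0% → €0.00
Total tax = €0.48 + €2.92 + €0.18 + €8.79 + €7.57 + €17.30 = €37.24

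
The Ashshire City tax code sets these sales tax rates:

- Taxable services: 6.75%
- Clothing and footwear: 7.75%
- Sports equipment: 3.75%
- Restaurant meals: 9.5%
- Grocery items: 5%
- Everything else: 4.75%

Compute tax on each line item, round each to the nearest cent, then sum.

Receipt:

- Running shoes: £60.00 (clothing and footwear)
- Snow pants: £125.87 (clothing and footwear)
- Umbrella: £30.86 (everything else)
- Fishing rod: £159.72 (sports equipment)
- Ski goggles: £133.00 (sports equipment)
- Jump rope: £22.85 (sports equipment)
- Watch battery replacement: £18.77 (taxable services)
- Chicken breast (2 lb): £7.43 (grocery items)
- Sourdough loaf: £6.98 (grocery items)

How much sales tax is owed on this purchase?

£29.70

Running shoes £60.00: clothing and footwear → 7.75% → £4.65
Snow pants £125.87: clothing and footwear → 7.75% → £9.75
Umbrella £30.86: everything else → 4.75% → £1.47
Fishing rod £159.72: sports equipment → 3.75% → £5.99
Ski goggles £133.00: sports equipment → 3.75% → £4.99
Jump rope £22.85: sports equipment → 3.75% → £0.86
Watch battery replacement £18.77: taxable services → 6.75% → £1.27
Chicken breast (2 lb) £7.43: grocery items → 5% → £0.37
Sourdough loaf £6.98: grocery items → 5% → £0.35
Total tax = £4.65 + £9.75 + £1.47 + £5.99 + £4.99 + £0.86 + £1.27 + £0.37 + £0.35 = £29.70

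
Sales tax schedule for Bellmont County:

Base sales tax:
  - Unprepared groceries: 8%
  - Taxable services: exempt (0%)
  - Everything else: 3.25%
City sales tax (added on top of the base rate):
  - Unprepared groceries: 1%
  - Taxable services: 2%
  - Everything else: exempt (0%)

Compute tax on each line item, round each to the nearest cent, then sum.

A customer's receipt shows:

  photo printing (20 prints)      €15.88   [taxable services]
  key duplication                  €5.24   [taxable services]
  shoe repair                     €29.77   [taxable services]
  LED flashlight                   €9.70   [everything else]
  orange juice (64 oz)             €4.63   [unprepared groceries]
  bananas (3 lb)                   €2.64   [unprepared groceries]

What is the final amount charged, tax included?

Photo printing (20 prints) €15.88: taxable services → 0% + 2% city = 2% → €0.32
Key duplication €5.24: taxable services → 0% + 2% city = 2% → €0.10
Shoe repair €29.77: taxable services → 0% + 2% city = 2% → €0.60
LED flashlight €9.70: everything else → 3.25% + 0% city = 3.25% → €0.32
Orange juice (64 oz) €4.63: unprepared groceries → 8% + 1% city = 9% → €0.42
Bananas (3 lb) €2.64: unprepared groceries → 8% + 1% city = 9% → €0.24
Subtotal = €67.86; tax = €2.00; total due = €69.86

€69.86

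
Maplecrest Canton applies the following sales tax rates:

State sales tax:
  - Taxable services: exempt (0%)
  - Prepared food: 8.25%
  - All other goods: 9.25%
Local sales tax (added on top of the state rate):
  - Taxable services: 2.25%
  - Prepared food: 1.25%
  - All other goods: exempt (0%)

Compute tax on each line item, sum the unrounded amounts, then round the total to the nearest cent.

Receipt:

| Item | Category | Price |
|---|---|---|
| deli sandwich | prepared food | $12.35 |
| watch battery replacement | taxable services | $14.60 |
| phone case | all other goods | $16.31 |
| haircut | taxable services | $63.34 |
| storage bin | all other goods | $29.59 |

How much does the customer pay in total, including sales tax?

Deli sandwich $12.35: prepared food → 8.25% + 1.25% local = 9.5% → $1.17325
Watch battery replacement $14.60: taxable services → 0% + 2.25% local = 2.25% → $0.3285
Phone case $16.31: all other goods → 9.25% + 0% local = 9.25% → $1.508675
Haircut $63.34: taxable services → 0% + 2.25% local = 2.25% → $1.42515
Storage bin $29.59: all other goods → 9.25% + 0% local = 9.25% → $2.737075
Subtotal = $136.19; unrounded tax = $7.17265 → $7.17; total due = $143.36

$143.36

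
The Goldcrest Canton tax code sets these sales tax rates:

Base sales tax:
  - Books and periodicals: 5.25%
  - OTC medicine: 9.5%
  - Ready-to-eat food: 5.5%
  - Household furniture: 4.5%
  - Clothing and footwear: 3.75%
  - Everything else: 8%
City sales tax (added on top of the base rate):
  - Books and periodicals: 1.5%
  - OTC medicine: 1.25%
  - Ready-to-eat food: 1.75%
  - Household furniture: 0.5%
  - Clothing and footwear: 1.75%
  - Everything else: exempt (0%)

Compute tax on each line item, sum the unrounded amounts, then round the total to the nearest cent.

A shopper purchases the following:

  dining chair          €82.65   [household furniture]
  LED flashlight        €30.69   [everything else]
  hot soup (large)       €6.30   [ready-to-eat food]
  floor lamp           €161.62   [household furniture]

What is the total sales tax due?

Dining chair €82.65: household furniture → 4.5% + 0.5% city = 5% → €4.1325
LED flashlight €30.69: everything else → 8% + 0% city = 8% → €2.4552
Hot soup (large) €6.30: ready-to-eat food → 5.5% + 1.75% city = 7.25% → €0.45675
Floor lamp €161.62: household furniture → 4.5% + 0.5% city = 5% → €8.081
Unrounded tax sum = €15.12545 → €15.13

€15.13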